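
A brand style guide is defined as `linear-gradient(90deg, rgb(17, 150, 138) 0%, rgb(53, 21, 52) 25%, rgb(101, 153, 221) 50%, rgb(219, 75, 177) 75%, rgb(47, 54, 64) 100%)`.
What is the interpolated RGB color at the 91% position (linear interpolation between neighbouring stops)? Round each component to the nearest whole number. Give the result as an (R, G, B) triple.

(109, 62, 105)

91% lies between the 75% and 100% stops, so the local fraction is t = (91 − 75)/(100 − 75) = 16/25 ≈ 0.64.
R = 219 + 0.64 × (47 − 219) = 108.92 → 109
G = 75 + 0.64 × (54 − 75) = 61.56 → 62
B = 177 + 0.64 × (64 − 177) = 104.68 → 105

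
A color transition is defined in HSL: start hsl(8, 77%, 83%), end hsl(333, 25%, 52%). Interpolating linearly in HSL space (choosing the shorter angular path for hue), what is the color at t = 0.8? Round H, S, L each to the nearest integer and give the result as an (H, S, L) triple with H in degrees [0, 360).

(340, 35, 58)

Hue: 333 − 8 = 325°, but |325| > 180 so the shorter arc goes the other way: Δh = 325 − 360 = -35°.
H = 8 + 0.8 × (-35) = -20 → -20 → -20 mod 360 = 340°
S = 77 + 0.8 × (25 − 77) = 35.4 → 35%
L = 83 + 0.8 × (52 − 83) = 58.2 → 58%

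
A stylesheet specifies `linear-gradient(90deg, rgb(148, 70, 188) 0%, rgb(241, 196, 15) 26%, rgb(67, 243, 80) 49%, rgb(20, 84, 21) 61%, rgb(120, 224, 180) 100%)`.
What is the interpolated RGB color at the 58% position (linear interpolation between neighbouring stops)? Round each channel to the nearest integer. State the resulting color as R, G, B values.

(32, 124, 36)

58% lies between the 49% and 61% stops, so the local fraction is t = (58 − 49)/(61 − 49) = 9/12 ≈ 0.75.
R = 67 + 0.75 × (20 − 67) = 31.75 → 32
G = 243 + 0.75 × (84 − 243) = 123.75 → 124
B = 80 + 0.75 × (21 − 80) = 35.75 → 36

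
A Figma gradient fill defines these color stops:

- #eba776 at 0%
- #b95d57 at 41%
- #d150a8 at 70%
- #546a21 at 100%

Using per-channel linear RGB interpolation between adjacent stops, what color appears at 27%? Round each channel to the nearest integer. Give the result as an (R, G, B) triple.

27% lies between the 0% and 41% stops, so the local fraction is t = (27 − 0)/(41 − 0) = 27/41 ≈ 0.6585.
#eba776 → (235, 167, 118); #b95d57 → (185, 93, 87).
R = 235 + 0.6585 × (185 − 235) = 202.075 → 202
G = 167 + 0.6585 × (93 − 167) = 118.271 → 118
B = 118 + 0.6585 × (87 − 118) = 97.587 → 98

(202, 118, 98)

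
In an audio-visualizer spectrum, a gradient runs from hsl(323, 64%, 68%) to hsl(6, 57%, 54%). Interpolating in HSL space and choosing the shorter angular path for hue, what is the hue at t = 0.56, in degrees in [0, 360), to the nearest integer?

347

Hue: 6 − 323 = -317°, but |-317| > 180 so the shorter arc goes the other way: Δh = -317 + 360 = 43°.
H = 323 + 0.56 × (43) = 347.08 → 347°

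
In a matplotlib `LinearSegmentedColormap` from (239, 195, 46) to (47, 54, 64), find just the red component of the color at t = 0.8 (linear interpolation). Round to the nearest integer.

85

R = 239 + 0.8 × (47 − 239) = 85.4 → 85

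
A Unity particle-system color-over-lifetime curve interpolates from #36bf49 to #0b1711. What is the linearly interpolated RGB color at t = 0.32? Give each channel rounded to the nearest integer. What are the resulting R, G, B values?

(40, 137, 55)

#36bf49 → (54, 191, 73); #0b1711 → (11, 23, 17).
R = 54 + 0.32 × (11 − 54) = 54 + 0.32 × -43 = 40.24 → 40
G = 191 + 0.32 × (23 − 191) = 191 + 0.32 × -168 = 137.24 → 137
B = 73 + 0.32 × (17 − 73) = 73 + 0.32 × -56 = 55.08 → 55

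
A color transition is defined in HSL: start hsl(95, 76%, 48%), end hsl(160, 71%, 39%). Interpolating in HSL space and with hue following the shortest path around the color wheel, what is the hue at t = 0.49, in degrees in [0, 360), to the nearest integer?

127

Hue arc: Δh = 160 − 95 = 65° (|Δh| ≤ 180, already the shorter path).
H = 95 + 0.49 × (65) = 126.85 → 127°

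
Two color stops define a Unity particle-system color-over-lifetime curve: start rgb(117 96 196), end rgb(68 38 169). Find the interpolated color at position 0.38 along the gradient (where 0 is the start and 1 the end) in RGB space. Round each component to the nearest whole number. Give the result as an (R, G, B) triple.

(98, 74, 186)

R = 117 + 0.38 × (68 − 117) = 117 + 0.38 × -49 = 98.38 → 98
G = 96 + 0.38 × (38 − 96) = 96 + 0.38 × -58 = 73.96 → 74
B = 196 + 0.38 × (169 − 196) = 196 + 0.38 × -27 = 185.74 → 186
So the blended color is (98, 74, 186), about #624aba.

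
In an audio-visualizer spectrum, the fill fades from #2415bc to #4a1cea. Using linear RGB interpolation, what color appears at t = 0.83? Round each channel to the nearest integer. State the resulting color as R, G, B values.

(68, 27, 226)

#2415bc → (36, 21, 188); #4a1cea → (74, 28, 234).
R = 36 + 0.83 × (74 − 36) = 36 + 0.83 × 38 = 67.54 → 68
G = 21 + 0.83 × (28 − 21) = 21 + 0.83 × 7 = 26.81 → 27
B = 188 + 0.83 × (234 − 188) = 188 + 0.83 × 46 = 226.18 → 226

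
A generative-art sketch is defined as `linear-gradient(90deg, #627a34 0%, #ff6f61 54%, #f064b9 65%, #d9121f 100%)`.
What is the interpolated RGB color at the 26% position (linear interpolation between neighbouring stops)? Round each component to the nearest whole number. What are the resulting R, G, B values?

(174, 117, 74)

26% lies between the 0% and 54% stops, so the local fraction is t = (26 − 0)/(54 − 0) = 26/54 ≈ 0.4815.
#627a34 → (98, 122, 52); #ff6f61 → (255, 111, 97).
R = 98 + 0.4815 × (255 − 98) = 173.596 → 174
G = 122 + 0.4815 × (111 − 122) = 116.704 → 117
B = 52 + 0.4815 × (97 − 52) = 73.668 → 74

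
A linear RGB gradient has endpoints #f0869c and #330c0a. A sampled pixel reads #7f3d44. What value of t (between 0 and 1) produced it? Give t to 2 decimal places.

Invert the lerp on the R channel (largest span, 189): t = (127 − 240) / (51 − 240) = -113/-189 = 0.59788.
Check on G: (61 − 134)/(12 − 134) = 0.5984 ✓

0.60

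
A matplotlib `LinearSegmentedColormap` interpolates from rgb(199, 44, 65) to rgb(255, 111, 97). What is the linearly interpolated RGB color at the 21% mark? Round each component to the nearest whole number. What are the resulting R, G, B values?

21% corresponds to t = 0.21.
R = 199 + 0.21 × (255 − 199) = 199 + 0.21 × 56 = 210.76 → 211
G = 44 + 0.21 × (111 − 44) = 44 + 0.21 × 67 = 58.07 → 58
B = 65 + 0.21 × (97 − 65) = 65 + 0.21 × 32 = 71.72 → 72
So the blended color is (211, 58, 72), about #d33a48.

(211, 58, 72)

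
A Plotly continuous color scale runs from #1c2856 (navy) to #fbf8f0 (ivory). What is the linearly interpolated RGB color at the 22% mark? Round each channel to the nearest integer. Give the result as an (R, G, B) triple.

#1c2856 → (28, 40, 86); #fbf8f0 → (251, 248, 240).
22% corresponds to t = 0.22.
R = 28 + 0.22 × (251 − 28) = 28 + 0.22 × 223 = 77.06 → 77
G = 40 + 0.22 × (248 − 40) = 40 + 0.22 × 208 = 85.76 → 86
B = 86 + 0.22 × (240 − 86) = 86 + 0.22 × 154 = 119.88 → 120

(77, 86, 120)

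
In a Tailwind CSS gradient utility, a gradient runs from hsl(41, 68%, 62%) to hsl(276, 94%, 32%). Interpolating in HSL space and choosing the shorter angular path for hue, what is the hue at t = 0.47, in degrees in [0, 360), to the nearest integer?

342

Hue: 276 − 41 = 235°, but |235| > 180 so the shorter arc goes the other way: Δh = 235 − 360 = -125°.
H = 41 + 0.47 × (-125) = -17.75 → -18 → -18 mod 360 = 342°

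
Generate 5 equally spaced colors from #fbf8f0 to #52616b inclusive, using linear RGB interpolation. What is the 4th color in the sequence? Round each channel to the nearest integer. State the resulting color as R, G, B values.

With 5 swatches and endpoints inclusive, swatch 4 sits at t = (4 − 1)/(5 − 1) = 3/4 ≈ 0.75.
#fbf8f0 → (251, 248, 240); #52616b → (82, 97, 107).
R = 251 + 0.75 × (82 − 251) = 124.25 → 124
G = 248 + 0.75 × (97 − 248) = 134.75 → 135
B = 240 + 0.75 × (107 − 240) = 140.25 → 140

(124, 135, 140)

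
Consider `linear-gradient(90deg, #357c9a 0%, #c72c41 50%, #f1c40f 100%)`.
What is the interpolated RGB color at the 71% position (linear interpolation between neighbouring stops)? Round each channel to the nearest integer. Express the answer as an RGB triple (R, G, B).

71% lies between the 50% and 100% stops, so the local fraction is t = (71 − 50)/(100 − 50) = 21/50 ≈ 0.42.
#c72c41 → (199, 44, 65); #f1c40f → (241, 196, 15).
R = 199 + 0.42 × (241 − 199) = 216.64 → 217
G = 44 + 0.42 × (196 − 44) = 107.84 → 108
B = 65 + 0.42 × (15 − 65) = 44 → 44

(217, 108, 44)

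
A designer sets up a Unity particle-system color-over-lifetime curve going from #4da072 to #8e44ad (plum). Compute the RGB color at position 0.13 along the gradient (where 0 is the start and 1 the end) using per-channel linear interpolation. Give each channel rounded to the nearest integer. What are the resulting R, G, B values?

#4da072 → (77, 160, 114); #8e44ad → (142, 68, 173).
R = 77 + 0.13 × (142 − 77) = 77 + 0.13 × 65 = 85.45 → 85
G = 160 + 0.13 × (68 − 160) = 160 + 0.13 × -92 = 148.04 → 148
B = 114 + 0.13 × (173 − 114) = 114 + 0.13 × 59 = 121.67 → 122
So the blended color is (85, 148, 122), about #55947a.

(85, 148, 122)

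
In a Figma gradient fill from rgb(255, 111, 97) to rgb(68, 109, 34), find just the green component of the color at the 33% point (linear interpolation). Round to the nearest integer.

110

G = 111 + 0.33 × (109 − 111) = 110.34 → 110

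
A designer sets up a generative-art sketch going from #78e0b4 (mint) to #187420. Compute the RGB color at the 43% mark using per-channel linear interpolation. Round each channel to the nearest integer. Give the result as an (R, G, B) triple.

(79, 178, 116)

#78e0b4 → (120, 224, 180); #187420 → (24, 116, 32).
43% corresponds to t = 0.43.
R = 120 + 0.43 × (24 − 120) = 120 + 0.43 × -96 = 78.72 → 79
G = 224 + 0.43 × (116 − 224) = 224 + 0.43 × -108 = 177.56 → 178
B = 180 + 0.43 × (32 − 180) = 180 + 0.43 × -148 = 116.36 → 116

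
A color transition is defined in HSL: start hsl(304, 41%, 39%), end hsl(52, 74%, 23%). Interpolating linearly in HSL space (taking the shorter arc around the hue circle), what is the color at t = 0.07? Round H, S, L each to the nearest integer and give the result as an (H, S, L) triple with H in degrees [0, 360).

(312, 43, 38)

Hue: 52 − 304 = -252°, but |-252| > 180 so the shorter arc goes the other way: Δh = -252 + 360 = 108°.
H = 304 + 0.07 × (108) = 311.56 → 312°
S = 41 + 0.07 × (74 − 41) = 43.31 → 43%
L = 39 + 0.07 × (23 − 39) = 37.88 → 38%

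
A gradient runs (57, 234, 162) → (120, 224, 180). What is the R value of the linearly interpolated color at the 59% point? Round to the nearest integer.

R = 57 + 0.59 × (120 − 57) = 94.17 → 94

94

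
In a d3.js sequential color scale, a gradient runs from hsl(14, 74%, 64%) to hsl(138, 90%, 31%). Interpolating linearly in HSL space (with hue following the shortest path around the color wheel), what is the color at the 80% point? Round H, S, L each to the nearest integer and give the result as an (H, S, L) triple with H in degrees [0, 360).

Hue arc: Δh = 138 − 14 = 124° (|Δh| ≤ 180, already the shorter path).
H = 14 + 0.8 × (124) = 113.2 → 113°
S = 74 + 0.8 × (90 − 74) = 86.8 → 87%
L = 64 + 0.8 × (31 − 64) = 37.6 → 38%

(113, 87, 38)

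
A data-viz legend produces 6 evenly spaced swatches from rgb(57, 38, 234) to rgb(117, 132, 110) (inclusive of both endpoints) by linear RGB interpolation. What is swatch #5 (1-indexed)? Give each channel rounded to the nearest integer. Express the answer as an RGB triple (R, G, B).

(105, 113, 135)

With 6 swatches and endpoints inclusive, swatch 5 sits at t = (5 − 1)/(6 − 1) = 4/5 ≈ 0.8.
R = 57 + 0.8 × (117 − 57) = 105 → 105
G = 38 + 0.8 × (132 − 38) = 113.2 → 113
B = 234 + 0.8 × (110 − 234) = 134.8 → 135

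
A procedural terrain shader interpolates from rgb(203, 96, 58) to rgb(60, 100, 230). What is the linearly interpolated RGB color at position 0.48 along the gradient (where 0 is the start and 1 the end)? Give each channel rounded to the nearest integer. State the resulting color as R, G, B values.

R = 203 + 0.48 × (60 − 203) = 203 + 0.48 × -143 = 134.36 → 134
G = 96 + 0.48 × (100 − 96) = 96 + 0.48 × 4 = 97.92 → 98
B = 58 + 0.48 × (230 − 58) = 58 + 0.48 × 172 = 140.56 → 141

(134, 98, 141)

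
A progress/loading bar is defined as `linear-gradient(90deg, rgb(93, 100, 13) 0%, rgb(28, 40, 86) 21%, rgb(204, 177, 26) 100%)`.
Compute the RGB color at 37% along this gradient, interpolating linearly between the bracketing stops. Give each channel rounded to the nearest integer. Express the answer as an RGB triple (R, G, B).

37% lies between the 21% and 100% stops, so the local fraction is t = (37 − 21)/(100 − 21) = 16/79 ≈ 0.2025.
R = 28 + 0.2025 × (204 − 28) = 63.64 → 64
G = 40 + 0.2025 × (177 − 40) = 67.743 → 68
B = 86 + 0.2025 × (26 − 86) = 73.85 → 74

(64, 68, 74)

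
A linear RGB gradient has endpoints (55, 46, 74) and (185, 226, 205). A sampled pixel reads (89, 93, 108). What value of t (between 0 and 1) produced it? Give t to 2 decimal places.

Invert the lerp on the G channel (largest span, 180): t = (93 − 46) / (226 − 46) = 47/180 = 0.26111.
Check on R: (89 − 55)/(185 − 55) = 0.2615 ✓

0.26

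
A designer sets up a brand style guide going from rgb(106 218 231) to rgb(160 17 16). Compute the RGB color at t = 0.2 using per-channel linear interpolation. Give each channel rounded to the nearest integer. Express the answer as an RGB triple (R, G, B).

(117, 178, 188)

R = 106 + 0.2 × (160 − 106) = 106 + 0.2 × 54 = 116.8 → 117
G = 218 + 0.2 × (17 − 218) = 218 + 0.2 × -201 = 177.8 → 178
B = 231 + 0.2 × (16 − 231) = 231 + 0.2 × -215 = 188 → 188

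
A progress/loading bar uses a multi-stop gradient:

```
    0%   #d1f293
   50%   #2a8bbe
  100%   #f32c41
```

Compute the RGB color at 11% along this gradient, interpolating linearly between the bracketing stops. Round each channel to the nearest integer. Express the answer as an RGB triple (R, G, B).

11% lies between the 0% and 50% stops, so the local fraction is t = (11 − 0)/(50 − 0) = 11/50 ≈ 0.22.
#d1f293 → (209, 242, 147); #2a8bbe → (42, 139, 190).
R = 209 + 0.22 × (42 − 209) = 172.26 → 172
G = 242 + 0.22 × (139 − 242) = 219.34 → 219
B = 147 + 0.22 × (190 − 147) = 156.46 → 156

(172, 219, 156)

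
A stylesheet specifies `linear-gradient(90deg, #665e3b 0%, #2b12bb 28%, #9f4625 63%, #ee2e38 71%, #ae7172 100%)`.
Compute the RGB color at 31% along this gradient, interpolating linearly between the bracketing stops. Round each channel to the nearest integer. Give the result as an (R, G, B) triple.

(53, 22, 174)

31% lies between the 28% and 63% stops, so the local fraction is t = (31 − 28)/(63 − 28) = 3/35 ≈ 0.0857.
#2b12bb → (43, 18, 187); #9f4625 → (159, 70, 37).
R = 43 + 0.0857 × (159 − 43) = 52.941 → 53
G = 18 + 0.0857 × (70 − 18) = 22.456 → 22
B = 187 + 0.0857 × (37 − 187) = 174.145 → 174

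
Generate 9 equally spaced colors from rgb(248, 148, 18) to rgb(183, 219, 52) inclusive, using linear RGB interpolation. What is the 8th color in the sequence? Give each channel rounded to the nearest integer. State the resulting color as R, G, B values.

With 9 swatches and endpoints inclusive, swatch 8 sits at t = (8 − 1)/(9 − 1) = 7/8 ≈ 0.875.
R = 248 + 0.875 × (183 − 248) = 191.125 → 191
G = 148 + 0.875 × (219 − 148) = 210.125 → 210
B = 18 + 0.875 × (52 − 18) = 47.75 → 48

(191, 210, 48)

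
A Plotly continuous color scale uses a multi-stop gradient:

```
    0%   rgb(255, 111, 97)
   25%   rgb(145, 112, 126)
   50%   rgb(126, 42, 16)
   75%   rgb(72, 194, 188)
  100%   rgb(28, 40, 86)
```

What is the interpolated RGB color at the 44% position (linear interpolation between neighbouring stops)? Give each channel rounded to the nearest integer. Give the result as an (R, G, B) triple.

44% lies between the 25% and 50% stops, so the local fraction is t = (44 − 25)/(50 − 25) = 19/25 ≈ 0.76.
R = 145 + 0.76 × (126 − 145) = 130.56 → 131
G = 112 + 0.76 × (42 − 112) = 58.8 → 59
B = 126 + 0.76 × (16 − 126) = 42.4 → 42

(131, 59, 42)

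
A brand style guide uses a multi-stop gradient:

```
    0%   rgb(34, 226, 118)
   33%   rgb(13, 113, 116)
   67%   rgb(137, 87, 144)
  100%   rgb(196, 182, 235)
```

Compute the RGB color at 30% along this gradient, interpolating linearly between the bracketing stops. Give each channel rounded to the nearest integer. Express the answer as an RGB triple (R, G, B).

30% lies between the 0% and 33% stops, so the local fraction is t = (30 − 0)/(33 − 0) = 30/33 ≈ 0.9091.
R = 34 + 0.9091 × (13 − 34) = 14.909 → 15
G = 226 + 0.9091 × (113 − 226) = 123.272 → 123
B = 118 + 0.9091 × (116 − 118) = 116.182 → 116

(15, 123, 116)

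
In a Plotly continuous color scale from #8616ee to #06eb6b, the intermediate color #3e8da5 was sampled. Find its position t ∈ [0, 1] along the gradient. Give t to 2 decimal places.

Invert the lerp on the G channel (largest span, 213): t = (141 − 22) / (235 − 22) = 119/213 = 0.55869.
Check on R: (62 − 134)/(6 − 134) = 0.5625 ✓

0.56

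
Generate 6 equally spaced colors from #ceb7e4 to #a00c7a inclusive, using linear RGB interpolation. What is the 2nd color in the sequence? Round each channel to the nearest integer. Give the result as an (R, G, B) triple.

With 6 swatches and endpoints inclusive, swatch 2 sits at t = (2 − 1)/(6 − 1) = 1/5 ≈ 0.2.
#ceb7e4 → (206, 183, 228); #a00c7a → (160, 12, 122).
R = 206 + 0.2 × (160 − 206) = 196.8 → 197
G = 183 + 0.2 × (12 − 183) = 148.8 → 149
B = 228 + 0.2 × (122 − 228) = 206.8 → 207

(197, 149, 207)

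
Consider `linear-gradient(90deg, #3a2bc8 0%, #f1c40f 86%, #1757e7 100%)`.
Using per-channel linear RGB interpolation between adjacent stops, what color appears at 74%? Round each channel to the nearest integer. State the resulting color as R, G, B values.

(215, 175, 41)

74% lies between the 0% and 86% stops, so the local fraction is t = (74 − 0)/(86 − 0) = 74/86 ≈ 0.8605.
#3a2bc8 → (58, 43, 200); #f1c40f → (241, 196, 15).
R = 58 + 0.8605 × (241 − 58) = 215.472 → 215
G = 43 + 0.8605 × (196 − 43) = 174.656 → 175
B = 200 + 0.8605 × (15 − 200) = 40.808 → 41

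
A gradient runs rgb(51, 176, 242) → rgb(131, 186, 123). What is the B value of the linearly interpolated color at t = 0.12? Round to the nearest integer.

B = 242 + 0.12 × (123 − 242) = 227.72 → 228

228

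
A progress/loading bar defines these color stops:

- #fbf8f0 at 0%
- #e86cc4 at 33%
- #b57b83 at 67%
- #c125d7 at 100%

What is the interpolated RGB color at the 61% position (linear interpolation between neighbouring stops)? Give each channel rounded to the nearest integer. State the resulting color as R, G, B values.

61% lies between the 33% and 67% stops, so the local fraction is t = (61 − 33)/(67 − 33) = 28/34 ≈ 0.8235.
#e86cc4 → (232, 108, 196); #b57b83 → (181, 123, 131).
R = 232 + 0.8235 × (181 − 232) = 190.001 → 190
G = 108 + 0.8235 × (123 − 108) = 120.353 → 120
B = 196 + 0.8235 × (131 − 196) = 142.472 → 142

(190, 120, 142)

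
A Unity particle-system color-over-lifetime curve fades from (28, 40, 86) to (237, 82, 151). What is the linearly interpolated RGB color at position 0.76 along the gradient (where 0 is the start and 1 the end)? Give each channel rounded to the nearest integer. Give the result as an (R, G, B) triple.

R = 28 + 0.76 × (237 − 28) = 28 + 0.76 × 209 = 186.84 → 187
G = 40 + 0.76 × (82 − 40) = 40 + 0.76 × 42 = 71.92 → 72
B = 86 + 0.76 × (151 − 86) = 86 + 0.76 × 65 = 135.4 → 135

(187, 72, 135)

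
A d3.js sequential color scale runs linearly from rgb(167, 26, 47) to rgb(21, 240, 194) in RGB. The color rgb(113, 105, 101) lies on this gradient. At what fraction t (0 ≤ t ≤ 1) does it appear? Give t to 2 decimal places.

Invert the lerp on the G channel (largest span, 214): t = (105 − 26) / (240 − 26) = 79/214 = 0.36916.
Check on R: (113 − 167)/(21 − 167) = 0.3699 ✓

0.37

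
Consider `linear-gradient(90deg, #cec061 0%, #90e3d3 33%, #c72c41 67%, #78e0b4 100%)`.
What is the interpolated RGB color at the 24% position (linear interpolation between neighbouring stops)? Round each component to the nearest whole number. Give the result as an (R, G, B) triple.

(161, 217, 180)

24% lies between the 0% and 33% stops, so the local fraction is t = (24 − 0)/(33 − 0) = 24/33 ≈ 0.7273.
#cec061 → (206, 192, 97); #90e3d3 → (144, 227, 211).
R = 206 + 0.7273 × (144 − 206) = 160.907 → 161
G = 192 + 0.7273 × (227 − 192) = 217.456 → 217
B = 97 + 0.7273 × (211 − 97) = 179.912 → 180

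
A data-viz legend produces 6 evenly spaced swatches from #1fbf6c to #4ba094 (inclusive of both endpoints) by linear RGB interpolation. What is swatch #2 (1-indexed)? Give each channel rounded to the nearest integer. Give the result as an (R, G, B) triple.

(40, 185, 116)

With 6 swatches and endpoints inclusive, swatch 2 sits at t = (2 − 1)/(6 − 1) = 1/5 ≈ 0.2.
#1fbf6c → (31, 191, 108); #4ba094 → (75, 160, 148).
R = 31 + 0.2 × (75 − 31) = 39.8 → 40
G = 191 + 0.2 × (160 − 191) = 184.8 → 185
B = 108 + 0.2 × (148 − 108) = 116 → 116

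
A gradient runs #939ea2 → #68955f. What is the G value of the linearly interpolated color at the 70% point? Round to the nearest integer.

152

G₁ = 158 (from #939ea2), G₂ = 149 (from #68955f).
G = 158 + 0.7 × (149 − 158) = 151.7 → 152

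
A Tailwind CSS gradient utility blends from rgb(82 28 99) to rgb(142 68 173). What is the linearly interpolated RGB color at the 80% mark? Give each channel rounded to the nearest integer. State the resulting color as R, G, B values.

(130, 60, 158)

80% corresponds to t = 0.8.
R = 82 + 0.8 × (142 − 82) = 82 + 0.8 × 60 = 130 → 130
G = 28 + 0.8 × (68 − 28) = 28 + 0.8 × 40 = 60 → 60
B = 99 + 0.8 × (173 − 99) = 99 + 0.8 × 74 = 158.2 → 158
So the blended color is (130, 60, 158), about #823c9e.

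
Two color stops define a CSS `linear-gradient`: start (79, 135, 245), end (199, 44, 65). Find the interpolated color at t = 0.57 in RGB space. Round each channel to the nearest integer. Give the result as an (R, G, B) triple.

(147, 83, 142)

R = 79 + 0.57 × (199 − 79) = 79 + 0.57 × 120 = 147.4 → 147
G = 135 + 0.57 × (44 − 135) = 135 + 0.57 × -91 = 83.13 → 83
B = 245 + 0.57 × (65 − 245) = 245 + 0.57 × -180 = 142.4 → 142
So the blended color is (147, 83, 142), about #93538e.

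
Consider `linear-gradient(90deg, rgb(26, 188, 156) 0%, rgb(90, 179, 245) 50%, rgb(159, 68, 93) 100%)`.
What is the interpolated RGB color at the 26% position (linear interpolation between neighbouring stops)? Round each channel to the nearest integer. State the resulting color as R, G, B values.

(59, 183, 202)

26% lies between the 0% and 50% stops, so the local fraction is t = (26 − 0)/(50 − 0) = 26/50 ≈ 0.52.
R = 26 + 0.52 × (90 − 26) = 59.28 → 59
G = 188 + 0.52 × (179 − 188) = 183.32 → 183
B = 156 + 0.52 × (245 − 156) = 202.28 → 202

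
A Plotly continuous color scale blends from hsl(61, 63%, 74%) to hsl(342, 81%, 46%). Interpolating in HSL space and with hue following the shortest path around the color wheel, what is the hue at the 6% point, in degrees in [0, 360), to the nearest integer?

Hue: 342 − 61 = 281°, but |281| > 180 so the shorter arc goes the other way: Δh = 281 − 360 = -79°.
H = 61 + 0.06 × (-79) = 56.26 → 56°

56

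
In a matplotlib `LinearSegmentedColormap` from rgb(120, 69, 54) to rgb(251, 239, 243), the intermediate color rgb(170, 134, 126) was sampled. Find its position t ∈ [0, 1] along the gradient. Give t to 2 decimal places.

0.38

Invert the lerp on the B channel (largest span, 189): t = (126 − 54) / (243 − 54) = 72/189 = 0.38095.
Check on R: (170 − 120)/(251 − 120) = 0.3817 ✓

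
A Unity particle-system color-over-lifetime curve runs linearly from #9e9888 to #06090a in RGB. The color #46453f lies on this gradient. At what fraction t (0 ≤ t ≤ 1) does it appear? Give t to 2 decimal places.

Invert the lerp on the R channel (largest span, 152): t = (70 − 158) / (6 − 158) = -88/-152 = 0.57895.
Check on G: (69 − 152)/(9 − 152) = 0.5804 ✓

0.58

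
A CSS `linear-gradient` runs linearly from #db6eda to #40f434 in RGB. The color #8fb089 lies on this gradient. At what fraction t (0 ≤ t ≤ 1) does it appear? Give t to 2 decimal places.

Invert the lerp on the B channel (largest span, 166): t = (137 − 218) / (52 − 218) = -81/-166 = 0.48795.
Check on R: (143 − 219)/(64 − 219) = 0.4903 ✓

0.49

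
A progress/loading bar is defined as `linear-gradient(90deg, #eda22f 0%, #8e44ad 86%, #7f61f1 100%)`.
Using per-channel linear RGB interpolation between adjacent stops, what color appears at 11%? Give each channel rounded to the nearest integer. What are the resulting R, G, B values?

(225, 150, 63)

11% lies between the 0% and 86% stops, so the local fraction is t = (11 − 0)/(86 − 0) = 11/86 ≈ 0.1279.
#eda22f → (237, 162, 47); #8e44ad → (142, 68, 173).
R = 237 + 0.1279 × (142 − 237) = 224.85 → 225
G = 162 + 0.1279 × (68 − 162) = 149.977 → 150
B = 47 + 0.1279 × (173 − 47) = 63.115 → 63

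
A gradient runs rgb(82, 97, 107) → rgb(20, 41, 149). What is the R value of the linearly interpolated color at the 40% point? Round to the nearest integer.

R = 82 + 0.4 × (20 − 82) = 57.2 → 57

57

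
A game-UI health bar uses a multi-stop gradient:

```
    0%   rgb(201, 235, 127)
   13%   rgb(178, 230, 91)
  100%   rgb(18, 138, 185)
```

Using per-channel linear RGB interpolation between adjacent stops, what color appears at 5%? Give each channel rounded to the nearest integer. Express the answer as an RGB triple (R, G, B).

(192, 233, 113)

5% lies between the 0% and 13% stops, so the local fraction is t = (5 − 0)/(13 − 0) = 5/13 ≈ 0.3846.
R = 201 + 0.3846 × (178 − 201) = 192.154 → 192
G = 235 + 0.3846 × (230 − 235) = 233.077 → 233
B = 127 + 0.3846 × (91 − 127) = 113.154 → 113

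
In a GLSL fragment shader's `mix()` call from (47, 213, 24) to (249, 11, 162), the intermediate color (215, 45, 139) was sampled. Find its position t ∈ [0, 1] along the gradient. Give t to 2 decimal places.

0.83

Invert the lerp on the R channel (largest span, 202): t = (215 − 47) / (249 − 47) = 168/202 = 0.83168.
Check on G: (45 − 213)/(11 − 213) = 0.8317 ✓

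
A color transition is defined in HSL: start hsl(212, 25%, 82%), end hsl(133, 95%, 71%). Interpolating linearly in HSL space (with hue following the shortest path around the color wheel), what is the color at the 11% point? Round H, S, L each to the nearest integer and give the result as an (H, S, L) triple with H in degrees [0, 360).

(203, 33, 81)

Hue arc: Δh = 133 − 212 = -79° (|Δh| ≤ 180, already the shorter path).
H = 212 + 0.11 × (-79) = 203.31 → 203°
S = 25 + 0.11 × (95 − 25) = 32.7 → 33%
L = 82 + 0.11 × (71 − 82) = 80.79 → 81%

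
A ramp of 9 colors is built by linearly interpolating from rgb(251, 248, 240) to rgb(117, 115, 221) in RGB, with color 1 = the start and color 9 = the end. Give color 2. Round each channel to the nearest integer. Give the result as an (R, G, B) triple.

(234, 231, 238)

With 9 swatches and endpoints inclusive, swatch 2 sits at t = (2 − 1)/(9 − 1) = 1/8 ≈ 0.125.
R = 251 + 0.125 × (117 − 251) = 234.25 → 234
G = 248 + 0.125 × (115 − 248) = 231.375 → 231
B = 240 + 0.125 × (221 − 240) = 237.625 → 238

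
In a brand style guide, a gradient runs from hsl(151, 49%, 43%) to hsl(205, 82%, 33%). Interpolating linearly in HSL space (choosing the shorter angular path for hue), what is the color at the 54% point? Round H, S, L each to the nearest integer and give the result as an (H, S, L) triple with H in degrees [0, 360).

Hue arc: Δh = 205 − 151 = 54° (|Δh| ≤ 180, already the shorter path).
H = 151 + 0.54 × (54) = 180.16 → 180°
S = 49 + 0.54 × (82 − 49) = 66.82 → 67%
L = 43 + 0.54 × (33 − 43) = 37.6 → 38%

(180, 67, 38)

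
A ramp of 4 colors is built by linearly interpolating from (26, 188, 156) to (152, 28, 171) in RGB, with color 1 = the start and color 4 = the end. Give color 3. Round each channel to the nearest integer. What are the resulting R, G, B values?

With 4 swatches and endpoints inclusive, swatch 3 sits at t = (3 − 1)/(4 − 1) = 2/3 ≈ 0.6667.
R = 26 + 0.6667 × (152 − 26) = 110.004 → 110
G = 188 + 0.6667 × (28 − 188) = 81.328 → 81
B = 156 + 0.6667 × (171 − 156) = 166 → 166

(110, 81, 166)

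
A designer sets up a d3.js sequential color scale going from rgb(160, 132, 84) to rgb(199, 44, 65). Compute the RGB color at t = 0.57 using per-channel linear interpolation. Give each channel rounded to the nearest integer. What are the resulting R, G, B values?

(182, 82, 73)

R = 160 + 0.57 × (199 − 160) = 160 + 0.57 × 39 = 182.23 → 182
G = 132 + 0.57 × (44 − 132) = 132 + 0.57 × -88 = 81.84 → 82
B = 84 + 0.57 × (65 − 84) = 84 + 0.57 × -19 = 73.17 → 73
So the blended color is (182, 82, 73), about #b65249.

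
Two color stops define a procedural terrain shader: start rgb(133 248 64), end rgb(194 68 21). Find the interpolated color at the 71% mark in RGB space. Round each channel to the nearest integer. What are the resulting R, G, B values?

71% corresponds to t = 0.71.
R = 133 + 0.71 × (194 − 133) = 133 + 0.71 × 61 = 176.31 → 176
G = 248 + 0.71 × (68 − 248) = 248 + 0.71 × -180 = 120.2 → 120
B = 64 + 0.71 × (21 − 64) = 64 + 0.71 × -43 = 33.47 → 33

(176, 120, 33)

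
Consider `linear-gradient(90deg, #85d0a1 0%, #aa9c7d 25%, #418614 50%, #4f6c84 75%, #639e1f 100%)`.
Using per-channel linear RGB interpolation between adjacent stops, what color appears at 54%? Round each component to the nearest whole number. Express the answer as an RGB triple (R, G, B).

(67, 130, 38)

54% lies between the 50% and 75% stops, so the local fraction is t = (54 − 50)/(75 − 50) = 4/25 ≈ 0.16.
#418614 → (65, 134, 20); #4f6c84 → (79, 108, 132).
R = 65 + 0.16 × (79 − 65) = 67.24 → 67
G = 134 + 0.16 × (108 − 134) = 129.84 → 130
B = 20 + 0.16 × (132 − 20) = 37.92 → 38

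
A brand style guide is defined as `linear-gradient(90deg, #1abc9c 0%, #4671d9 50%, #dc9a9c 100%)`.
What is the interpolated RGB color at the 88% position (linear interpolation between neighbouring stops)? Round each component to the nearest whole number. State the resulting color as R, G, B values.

88% lies between the 50% and 100% stops, so the local fraction is t = (88 − 50)/(100 − 50) = 38/50 ≈ 0.76.
#4671d9 → (70, 113, 217); #dc9a9c → (220, 154, 156).
R = 70 + 0.76 × (220 − 70) = 184 → 184
G = 113 + 0.76 × (154 − 113) = 144.16 → 144
B = 217 + 0.76 × (156 − 217) = 170.64 → 171

(184, 144, 171)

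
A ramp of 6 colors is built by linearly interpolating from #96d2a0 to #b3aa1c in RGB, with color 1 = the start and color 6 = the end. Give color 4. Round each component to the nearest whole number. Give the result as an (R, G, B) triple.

With 6 swatches and endpoints inclusive, swatch 4 sits at t = (4 − 1)/(6 − 1) = 3/5 ≈ 0.6.
#96d2a0 → (150, 210, 160); #b3aa1c → (179, 170, 28).
R = 150 + 0.6 × (179 − 150) = 167.4 → 167
G = 210 + 0.6 × (170 − 210) = 186 → 186
B = 160 + 0.6 × (28 − 160) = 80.8 → 81

(167, 186, 81)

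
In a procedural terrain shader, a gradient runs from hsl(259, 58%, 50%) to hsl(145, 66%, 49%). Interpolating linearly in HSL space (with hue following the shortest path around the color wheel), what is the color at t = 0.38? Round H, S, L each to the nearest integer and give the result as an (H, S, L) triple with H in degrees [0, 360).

(216, 61, 50)

Hue arc: Δh = 145 − 259 = -114° (|Δh| ≤ 180, already the shorter path).
H = 259 + 0.38 × (-114) = 215.68 → 216°
S = 58 + 0.38 × (66 − 58) = 61.04 → 61%
L = 50 + 0.38 × (49 − 50) = 49.62 → 50%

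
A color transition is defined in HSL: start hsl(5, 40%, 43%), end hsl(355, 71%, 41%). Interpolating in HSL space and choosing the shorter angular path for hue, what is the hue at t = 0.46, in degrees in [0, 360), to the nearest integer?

Hue: 355 − 5 = 350°, but |350| > 180 so the shorter arc goes the other way: Δh = 350 − 360 = -10°.
H = 5 + 0.46 × (-10) = 0.4 → 0°

0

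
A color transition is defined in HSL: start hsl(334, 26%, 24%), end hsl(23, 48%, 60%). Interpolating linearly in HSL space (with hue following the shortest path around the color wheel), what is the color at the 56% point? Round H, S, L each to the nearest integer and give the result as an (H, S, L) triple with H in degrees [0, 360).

Hue: 23 − 334 = -311°, but |-311| > 180 so the shorter arc goes the other way: Δh = -311 + 360 = 49°.
H = 334 + 0.56 × (49) = 361.44 → 361 → 361 mod 360 = 1°
S = 26 + 0.56 × (48 − 26) = 38.32 → 38%
L = 24 + 0.56 × (60 − 24) = 44.16 → 44%

(1, 38, 44)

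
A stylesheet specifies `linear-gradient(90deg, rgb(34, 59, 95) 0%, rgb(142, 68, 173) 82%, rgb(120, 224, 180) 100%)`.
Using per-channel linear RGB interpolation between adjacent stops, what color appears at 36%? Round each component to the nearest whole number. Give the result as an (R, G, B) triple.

(81, 63, 129)

36% lies between the 0% and 82% stops, so the local fraction is t = (36 − 0)/(82 − 0) = 36/82 ≈ 0.439.
R = 34 + 0.439 × (142 − 34) = 81.412 → 81
G = 59 + 0.439 × (68 − 59) = 62.951 → 63
B = 95 + 0.439 × (173 − 95) = 129.242 → 129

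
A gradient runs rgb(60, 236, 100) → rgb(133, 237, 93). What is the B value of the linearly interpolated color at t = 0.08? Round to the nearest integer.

99

B = 100 + 0.08 × (93 − 100) = 99.44 → 99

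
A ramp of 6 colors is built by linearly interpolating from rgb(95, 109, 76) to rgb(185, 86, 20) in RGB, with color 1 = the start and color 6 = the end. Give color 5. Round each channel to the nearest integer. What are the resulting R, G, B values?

(167, 91, 31)

With 6 swatches and endpoints inclusive, swatch 5 sits at t = (5 − 1)/(6 − 1) = 4/5 ≈ 0.8.
R = 95 + 0.8 × (185 − 95) = 167 → 167
G = 109 + 0.8 × (86 − 109) = 90.6 → 91
B = 76 + 0.8 × (20 − 76) = 31.2 → 31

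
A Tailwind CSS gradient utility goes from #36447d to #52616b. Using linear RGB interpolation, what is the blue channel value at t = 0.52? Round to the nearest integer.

B₁ = 125 (from #36447d), B₂ = 107 (from #52616b).
B = 125 + 0.52 × (107 − 125) = 115.64 → 116

116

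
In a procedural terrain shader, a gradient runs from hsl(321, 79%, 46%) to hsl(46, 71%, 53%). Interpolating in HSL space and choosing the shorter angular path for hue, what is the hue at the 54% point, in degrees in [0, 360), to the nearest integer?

7

Hue: 46 − 321 = -275°, but |-275| > 180 so the shorter arc goes the other way: Δh = -275 + 360 = 85°.
H = 321 + 0.54 × (85) = 366.9 → 367 → 367 mod 360 = 7°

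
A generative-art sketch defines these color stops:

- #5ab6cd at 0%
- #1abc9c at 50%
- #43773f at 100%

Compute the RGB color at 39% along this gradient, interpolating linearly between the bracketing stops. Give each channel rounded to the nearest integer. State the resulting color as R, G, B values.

39% lies between the 0% and 50% stops, so the local fraction is t = (39 − 0)/(50 − 0) = 39/50 ≈ 0.78.
#5ab6cd → (90, 182, 205); #1abc9c → (26, 188, 156).
R = 90 + 0.78 × (26 − 90) = 40.08 → 40
G = 182 + 0.78 × (188 − 182) = 186.68 → 187
B = 205 + 0.78 × (156 − 205) = 166.78 → 167

(40, 187, 167)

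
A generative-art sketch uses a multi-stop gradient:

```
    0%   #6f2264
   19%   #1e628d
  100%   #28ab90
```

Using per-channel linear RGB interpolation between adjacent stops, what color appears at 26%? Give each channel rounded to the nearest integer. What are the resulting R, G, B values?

26% lies between the 19% and 100% stops, so the local fraction is t = (26 − 19)/(100 − 19) = 7/81 ≈ 0.0864.
#1e628d → (30, 98, 141); #28ab90 → (40, 171, 144).
R = 30 + 0.0864 × (40 − 30) = 30.864 → 31
G = 98 + 0.0864 × (171 − 98) = 104.307 → 104
B = 141 + 0.0864 × (144 − 141) = 141.259 → 141

(31, 104, 141)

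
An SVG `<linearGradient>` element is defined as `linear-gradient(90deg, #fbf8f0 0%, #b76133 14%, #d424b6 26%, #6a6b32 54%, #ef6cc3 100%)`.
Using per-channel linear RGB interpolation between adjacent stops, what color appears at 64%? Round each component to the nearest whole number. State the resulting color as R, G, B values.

(135, 107, 82)

64% lies between the 54% and 100% stops, so the local fraction is t = (64 − 54)/(100 − 54) = 10/46 ≈ 0.2174.
#6a6b32 → (106, 107, 50); #ef6cc3 → (239, 108, 195).
R = 106 + 0.2174 × (239 − 106) = 134.914 → 135
G = 107 + 0.2174 × (108 − 107) = 107.217 → 107
B = 50 + 0.2174 × (195 − 50) = 81.523 → 82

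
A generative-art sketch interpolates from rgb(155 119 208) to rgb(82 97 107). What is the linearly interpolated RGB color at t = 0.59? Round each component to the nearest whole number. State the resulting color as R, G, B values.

(112, 106, 148)

R = 155 + 0.59 × (82 − 155) = 155 + 0.59 × -73 = 111.93 → 112
G = 119 + 0.59 × (97 − 119) = 119 + 0.59 × -22 = 106.02 → 106
B = 208 + 0.59 × (107 − 208) = 208 + 0.59 × -101 = 148.41 → 148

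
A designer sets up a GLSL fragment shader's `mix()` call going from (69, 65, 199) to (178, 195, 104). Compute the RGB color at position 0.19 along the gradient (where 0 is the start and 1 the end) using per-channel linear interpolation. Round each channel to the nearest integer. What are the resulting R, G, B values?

(90, 90, 181)

R = 69 + 0.19 × (178 − 69) = 69 + 0.19 × 109 = 89.71 → 90
G = 65 + 0.19 × (195 − 65) = 65 + 0.19 × 130 = 89.7 → 90
B = 199 + 0.19 × (104 − 199) = 199 + 0.19 × -95 = 180.95 → 181
So the blended color is (90, 90, 181), about #5a5ab5.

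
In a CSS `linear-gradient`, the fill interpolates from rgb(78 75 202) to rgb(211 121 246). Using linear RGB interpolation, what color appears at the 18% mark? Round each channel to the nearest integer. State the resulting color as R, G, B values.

(102, 83, 210)

18% corresponds to t = 0.18.
R = 78 + 0.18 × (211 − 78) = 78 + 0.18 × 133 = 101.94 → 102
G = 75 + 0.18 × (121 − 75) = 75 + 0.18 × 46 = 83.28 → 83
B = 202 + 0.18 × (246 − 202) = 202 + 0.18 × 44 = 209.92 → 210
So the blended color is (102, 83, 210), about #6653d2.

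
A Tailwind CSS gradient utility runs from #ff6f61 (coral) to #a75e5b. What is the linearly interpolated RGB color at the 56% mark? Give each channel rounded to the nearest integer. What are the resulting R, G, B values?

#ff6f61 → (255, 111, 97); #a75e5b → (167, 94, 91).
56% corresponds to t = 0.56.
R = 255 + 0.56 × (167 − 255) = 255 + 0.56 × -88 = 205.72 → 206
G = 111 + 0.56 × (94 − 111) = 111 + 0.56 × -17 = 101.48 → 101
B = 97 + 0.56 × (91 − 97) = 97 + 0.56 × -6 = 93.64 → 94
So the blended color is (206, 101, 94), about #ce655e.

(206, 101, 94)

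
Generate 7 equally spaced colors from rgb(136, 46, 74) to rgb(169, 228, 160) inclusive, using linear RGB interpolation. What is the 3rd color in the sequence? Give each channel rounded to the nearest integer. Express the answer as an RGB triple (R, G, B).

(147, 107, 103)

With 7 swatches and endpoints inclusive, swatch 3 sits at t = (3 − 1)/(7 − 1) = 2/6 ≈ 0.3333.
R = 136 + 0.3333 × (169 − 136) = 146.999 → 147
G = 46 + 0.3333 × (228 − 46) = 106.661 → 107
B = 74 + 0.3333 × (160 − 74) = 102.664 → 103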